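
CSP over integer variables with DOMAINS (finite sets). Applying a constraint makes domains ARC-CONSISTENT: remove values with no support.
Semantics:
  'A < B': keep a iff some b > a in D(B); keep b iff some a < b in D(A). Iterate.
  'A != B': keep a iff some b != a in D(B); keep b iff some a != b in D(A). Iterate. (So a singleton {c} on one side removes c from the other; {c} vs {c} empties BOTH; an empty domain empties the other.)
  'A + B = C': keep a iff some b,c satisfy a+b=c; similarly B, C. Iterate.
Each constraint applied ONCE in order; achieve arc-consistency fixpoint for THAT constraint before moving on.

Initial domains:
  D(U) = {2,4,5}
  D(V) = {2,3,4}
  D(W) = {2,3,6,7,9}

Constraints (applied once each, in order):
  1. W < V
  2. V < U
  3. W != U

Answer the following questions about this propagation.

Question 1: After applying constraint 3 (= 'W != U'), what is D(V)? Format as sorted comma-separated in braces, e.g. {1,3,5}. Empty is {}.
Constraint 1 (W < V) on D(W)={2,3,6,7,9} D(V)={2,3,4}: W {2,3,6,7,9}->{2,3}; V {2,3,4}->{3,4}
Constraint 2 (V < U) on D(V)={3,4} D(U)={2,4,5}: U {2,4,5}->{4,5}
Constraint 3 (W != U) on D(W)={2,3} D(U)={4,5}: no change
So after constraint 3: D(V) = {3,4}

Answer: {3,4}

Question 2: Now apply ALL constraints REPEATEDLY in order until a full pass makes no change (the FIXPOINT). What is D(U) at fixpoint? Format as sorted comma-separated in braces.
Answer: {4,5}

Derivation:
pass 0 (initial): D(U)={2,4,5}
pass 1: U {2,4,5}->{4,5}; V {2,3,4}->{3,4}; W {2,3,6,7,9}->{2,3}
pass 2: no change
Fixpoint after 2 passes: D(U) = {4,5}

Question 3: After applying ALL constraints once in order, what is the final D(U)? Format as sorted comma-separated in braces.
Answer: {4,5}

Derivation:
Constraint 1 (W < V) on D(W)={2,3,6,7,9} D(V)={2,3,4}: W {2,3,6,7,9}->{2,3}; V {2,3,4}->{3,4}
Constraint 2 (V < U) on D(V)={3,4} D(U)={2,4,5}: U {2,4,5}->{4,5}
Constraint 3 (W != U) on D(W)={2,3} D(U)={4,5}: no change
So after all 3 constraints: D(U) = {4,5}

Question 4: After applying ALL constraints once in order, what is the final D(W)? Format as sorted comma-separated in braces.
Answer: {2,3}

Derivation:
Constraint 1 (W < V) on D(W)={2,3,6,7,9} D(V)={2,3,4}: W {2,3,6,7,9}->{2,3}; V {2,3,4}->{3,4}
Constraint 2 (V < U) on D(V)={3,4} D(U)={2,4,5}: U {2,4,5}->{4,5}
Constraint 3 (W != U) on D(W)={2,3} D(U)={4,5}: no change
So after all 3 constraints: D(W) = {2,3}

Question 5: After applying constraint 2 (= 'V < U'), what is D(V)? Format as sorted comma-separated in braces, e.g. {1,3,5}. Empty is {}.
Answer: {3,4}

Derivation:
Constraint 1 (W < V) on D(W)={2,3,6,7,9} D(V)={2,3,4}: W {2,3,6,7,9}->{2,3}; V {2,3,4}->{3,4}
Constraint 2 (V < U) on D(V)={3,4} D(U)={2,4,5}: U {2,4,5}->{4,5}
So after constraint 2: D(V) = {3,4}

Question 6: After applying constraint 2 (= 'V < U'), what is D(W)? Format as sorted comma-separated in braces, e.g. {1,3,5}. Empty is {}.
Constraint 1 (W < V) on D(W)={2,3,6,7,9} D(V)={2,3,4}: W {2,3,6,7,9}->{2,3}; V {2,3,4}->{3,4}
Constraint 2 (V < U) on D(V)={3,4} D(U)={2,4,5}: U {2,4,5}->{4,5}
So after constraint 2: D(W) = {2,3}

Answer: {2,3}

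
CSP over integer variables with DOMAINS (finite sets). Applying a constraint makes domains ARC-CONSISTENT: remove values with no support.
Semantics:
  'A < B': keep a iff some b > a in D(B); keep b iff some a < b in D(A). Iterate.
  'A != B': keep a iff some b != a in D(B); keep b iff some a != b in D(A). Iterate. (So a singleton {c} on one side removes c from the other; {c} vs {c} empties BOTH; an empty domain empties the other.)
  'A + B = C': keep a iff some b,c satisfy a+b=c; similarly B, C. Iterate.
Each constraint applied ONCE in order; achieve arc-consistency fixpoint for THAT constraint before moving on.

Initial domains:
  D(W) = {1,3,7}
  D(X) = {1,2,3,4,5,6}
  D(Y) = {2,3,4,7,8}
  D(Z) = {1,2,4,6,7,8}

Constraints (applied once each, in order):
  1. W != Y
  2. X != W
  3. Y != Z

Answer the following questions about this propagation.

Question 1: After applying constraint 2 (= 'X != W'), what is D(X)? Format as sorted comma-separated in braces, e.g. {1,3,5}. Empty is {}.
Answer: {1,2,3,4,5,6}

Derivation:
Constraint 1 (W != Y) on D(W)={1,3,7} D(Y)={2,3,4,7,8}: no change
Constraint 2 (X != W) on D(X)={1,2,3,4,5,6} D(W)={1,3,7}: no change
So after constraint 2: D(X) = {1,2,3,4,5,6}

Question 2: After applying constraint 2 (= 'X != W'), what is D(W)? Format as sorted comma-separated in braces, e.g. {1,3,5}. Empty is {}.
Answer: {1,3,7}

Derivation:
Constraint 1 (W != Y) on D(W)={1,3,7} D(Y)={2,3,4,7,8}: no change
Constraint 2 (X != W) on D(X)={1,2,3,4,5,6} D(W)={1,3,7}: no change
So after constraint 2: D(W) = {1,3,7}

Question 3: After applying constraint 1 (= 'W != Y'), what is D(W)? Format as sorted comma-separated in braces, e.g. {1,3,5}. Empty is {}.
Constraint 1 (W != Y) on D(W)={1,3,7} D(Y)={2,3,4,7,8}: no change
So after constraint 1: D(W) = {1,3,7}

Answer: {1,3,7}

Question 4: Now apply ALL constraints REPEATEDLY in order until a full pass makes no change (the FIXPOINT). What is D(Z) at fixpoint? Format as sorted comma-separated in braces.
pass 0 (initial): D(Z)={1,2,4,6,7,8}
pass 1: no change
Fixpoint after 1 passes: D(Z) = {1,2,4,6,7,8}

Answer: {1,2,4,6,7,8}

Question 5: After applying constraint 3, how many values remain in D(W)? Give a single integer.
Answer: 3

Derivation:
Constraint 1 (W != Y) on D(W)={1,3,7} D(Y)={2,3,4,7,8}: no change
Constraint 2 (X != W) on D(X)={1,2,3,4,5,6} D(W)={1,3,7}: no change
Constraint 3 (Y != Z) on D(Y)={2,3,4,7,8} D(Z)={1,2,4,6,7,8}: no change
So after constraint 3: D(W)={1,3,7}, size = 3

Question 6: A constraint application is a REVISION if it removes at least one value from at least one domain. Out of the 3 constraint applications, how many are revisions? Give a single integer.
Answer: 0

Derivation:
Constraint 1 (W != Y) on D(W)={1,3,7} D(Y)={2,3,4,7,8}: no change => not a revision
Constraint 2 (X != W) on D(X)={1,2,3,4,5,6} D(W)={1,3,7}: no change => not a revision
Constraint 3 (Y != Z) on D(Y)={2,3,4,7,8} D(Z)={1,2,4,6,7,8}: no change => not a revision
Total revisions = 0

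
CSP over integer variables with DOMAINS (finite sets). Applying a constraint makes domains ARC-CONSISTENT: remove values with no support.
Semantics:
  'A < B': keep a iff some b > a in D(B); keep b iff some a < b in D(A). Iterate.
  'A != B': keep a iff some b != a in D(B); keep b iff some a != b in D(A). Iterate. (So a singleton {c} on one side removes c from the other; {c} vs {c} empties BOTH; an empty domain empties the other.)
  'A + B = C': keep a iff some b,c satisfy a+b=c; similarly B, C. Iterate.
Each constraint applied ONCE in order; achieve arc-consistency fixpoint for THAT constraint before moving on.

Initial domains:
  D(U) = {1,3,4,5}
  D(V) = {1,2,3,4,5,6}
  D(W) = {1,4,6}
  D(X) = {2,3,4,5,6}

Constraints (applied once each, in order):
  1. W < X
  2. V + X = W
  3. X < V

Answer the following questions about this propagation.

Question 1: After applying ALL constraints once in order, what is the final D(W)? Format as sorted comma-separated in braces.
Answer: {4}

Derivation:
Constraint 1 (W < X) on D(W)={1,4,6} D(X)={2,3,4,5,6}: W {1,4,6}->{1,4}
Constraint 2 (V + X = W) on D(V)={1,2,3,4,5,6} D(X)={2,3,4,5,6} D(W)={1,4}: V {1,2,3,4,5,6}->{1,2}; X {2,3,4,5,6}->{2,3}; W {1,4}->{4}
Constraint 3 (X < V) on D(X)={2,3} D(V)={1,2}: X {2,3}->{}; V {1,2}->{}
So after all 3 constraints: D(W) = {4}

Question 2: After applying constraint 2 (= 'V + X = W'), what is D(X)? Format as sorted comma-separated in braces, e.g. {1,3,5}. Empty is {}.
Constraint 1 (W < X) on D(W)={1,4,6} D(X)={2,3,4,5,6}: W {1,4,6}->{1,4}
Constraint 2 (V + X = W) on D(V)={1,2,3,4,5,6} D(X)={2,3,4,5,6} D(W)={1,4}: V {1,2,3,4,5,6}->{1,2}; X {2,3,4,5,6}->{2,3}; W {1,4}->{4}
So after constraint 2: D(X) = {2,3}

Answer: {2,3}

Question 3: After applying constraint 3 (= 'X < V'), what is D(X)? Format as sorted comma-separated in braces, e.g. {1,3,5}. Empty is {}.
Answer: {}

Derivation:
Constraint 1 (W < X) on D(W)={1,4,6} D(X)={2,3,4,5,6}: W {1,4,6}->{1,4}
Constraint 2 (V + X = W) on D(V)={1,2,3,4,5,6} D(X)={2,3,4,5,6} D(W)={1,4}: V {1,2,3,4,5,6}->{1,2}; X {2,3,4,5,6}->{2,3}; W {1,4}->{4}
Constraint 3 (X < V) on D(X)={2,3} D(V)={1,2}: X {2,3}->{}; V {1,2}->{}
So after constraint 3: D(X) = {}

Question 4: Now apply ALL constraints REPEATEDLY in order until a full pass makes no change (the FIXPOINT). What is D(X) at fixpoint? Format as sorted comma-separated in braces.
Answer: {}

Derivation:
pass 0 (initial): D(X)={2,3,4,5,6}
pass 1: V {1,2,3,4,5,6}->{}; W {1,4,6}->{4}; X {2,3,4,5,6}->{}
pass 2: W {4}->{}
pass 3: no change
Fixpoint after 3 passes: D(X) = {}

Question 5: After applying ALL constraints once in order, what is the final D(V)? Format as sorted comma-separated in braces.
Constraint 1 (W < X) on D(W)={1,4,6} D(X)={2,3,4,5,6}: W {1,4,6}->{1,4}
Constraint 2 (V + X = W) on D(V)={1,2,3,4,5,6} D(X)={2,3,4,5,6} D(W)={1,4}: V {1,2,3,4,5,6}->{1,2}; X {2,3,4,5,6}->{2,3}; W {1,4}->{4}
Constraint 3 (X < V) on D(X)={2,3} D(V)={1,2}: X {2,3}->{}; V {1,2}->{}
So after all 3 constraints: D(V) = {}

Answer: {}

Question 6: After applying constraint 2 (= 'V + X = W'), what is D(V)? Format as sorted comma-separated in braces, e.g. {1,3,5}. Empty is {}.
Constraint 1 (W < X) on D(W)={1,4,6} D(X)={2,3,4,5,6}: W {1,4,6}->{1,4}
Constraint 2 (V + X = W) on D(V)={1,2,3,4,5,6} D(X)={2,3,4,5,6} D(W)={1,4}: V {1,2,3,4,5,6}->{1,2}; X {2,3,4,5,6}->{2,3}; W {1,4}->{4}
So after constraint 2: D(V) = {1,2}

Answer: {1,2}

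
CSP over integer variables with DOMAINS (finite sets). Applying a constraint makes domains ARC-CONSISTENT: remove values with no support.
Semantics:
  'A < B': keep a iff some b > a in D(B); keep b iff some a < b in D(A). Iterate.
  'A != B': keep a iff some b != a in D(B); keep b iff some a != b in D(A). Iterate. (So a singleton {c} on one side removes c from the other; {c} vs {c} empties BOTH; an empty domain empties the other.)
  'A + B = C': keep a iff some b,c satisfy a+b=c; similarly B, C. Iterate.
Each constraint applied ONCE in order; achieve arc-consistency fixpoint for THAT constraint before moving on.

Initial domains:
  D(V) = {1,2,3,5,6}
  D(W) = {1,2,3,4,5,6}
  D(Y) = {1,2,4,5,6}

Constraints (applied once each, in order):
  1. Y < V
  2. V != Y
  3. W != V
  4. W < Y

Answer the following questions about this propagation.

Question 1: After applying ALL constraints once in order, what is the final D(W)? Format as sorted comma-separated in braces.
Answer: {1,2,3,4}

Derivation:
Constraint 1 (Y < V) on D(Y)={1,2,4,5,6} D(V)={1,2,3,5,6}: Y {1,2,4,5,6}->{1,2,4,5}; V {1,2,3,5,6}->{2,3,5,6}
Constraint 2 (V != Y) on D(V)={2,3,5,6} D(Y)={1,2,4,5}: no change
Constraint 3 (W != V) on D(W)={1,2,3,4,5,6} D(V)={2,3,5,6}: no change
Constraint 4 (W < Y) on D(W)={1,2,3,4,5,6} D(Y)={1,2,4,5}: W {1,2,3,4,5,6}->{1,2,3,4}; Y {1,2,4,5}->{2,4,5}
So after all 4 constraints: D(W) = {1,2,3,4}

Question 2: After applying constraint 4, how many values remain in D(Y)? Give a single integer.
Answer: 3

Derivation:
Constraint 1 (Y < V) on D(Y)={1,2,4,5,6} D(V)={1,2,3,5,6}: Y {1,2,4,5,6}->{1,2,4,5}; V {1,2,3,5,6}->{2,3,5,6}
Constraint 2 (V != Y) on D(V)={2,3,5,6} D(Y)={1,2,4,5}: no change
Constraint 3 (W != V) on D(W)={1,2,3,4,5,6} D(V)={2,3,5,6}: no change
Constraint 4 (W < Y) on D(W)={1,2,3,4,5,6} D(Y)={1,2,4,5}: W {1,2,3,4,5,6}->{1,2,3,4}; Y {1,2,4,5}->{2,4,5}
So after constraint 4: D(Y)={2,4,5}, size = 3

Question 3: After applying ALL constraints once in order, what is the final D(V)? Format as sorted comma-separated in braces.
Answer: {2,3,5,6}

Derivation:
Constraint 1 (Y < V) on D(Y)={1,2,4,5,6} D(V)={1,2,3,5,6}: Y {1,2,4,5,6}->{1,2,4,5}; V {1,2,3,5,6}->{2,3,5,6}
Constraint 2 (V != Y) on D(V)={2,3,5,6} D(Y)={1,2,4,5}: no change
Constraint 3 (W != V) on D(W)={1,2,3,4,5,6} D(V)={2,3,5,6}: no change
Constraint 4 (W < Y) on D(W)={1,2,3,4,5,6} D(Y)={1,2,4,5}: W {1,2,3,4,5,6}->{1,2,3,4}; Y {1,2,4,5}->{2,4,5}
So after all 4 constraints: D(V) = {2,3,5,6}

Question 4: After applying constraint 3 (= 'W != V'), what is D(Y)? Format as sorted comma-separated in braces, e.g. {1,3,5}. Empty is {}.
Constraint 1 (Y < V) on D(Y)={1,2,4,5,6} D(V)={1,2,3,5,6}: Y {1,2,4,5,6}->{1,2,4,5}; V {1,2,3,5,6}->{2,3,5,6}
Constraint 2 (V != Y) on D(V)={2,3,5,6} D(Y)={1,2,4,5}: no change
Constraint 3 (W != V) on D(W)={1,2,3,4,5,6} D(V)={2,3,5,6}: no change
So after constraint 3: D(Y) = {1,2,4,5}

Answer: {1,2,4,5}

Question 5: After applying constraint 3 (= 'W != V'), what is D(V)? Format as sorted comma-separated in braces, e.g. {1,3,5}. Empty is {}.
Answer: {2,3,5,6}

Derivation:
Constraint 1 (Y < V) on D(Y)={1,2,4,5,6} D(V)={1,2,3,5,6}: Y {1,2,4,5,6}->{1,2,4,5}; V {1,2,3,5,6}->{2,3,5,6}
Constraint 2 (V != Y) on D(V)={2,3,5,6} D(Y)={1,2,4,5}: no change
Constraint 3 (W != V) on D(W)={1,2,3,4,5,6} D(V)={2,3,5,6}: no change
So after constraint 3: D(V) = {2,3,5,6}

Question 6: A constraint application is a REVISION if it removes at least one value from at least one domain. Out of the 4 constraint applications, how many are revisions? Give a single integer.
Answer: 2

Derivation:
Constraint 1 (Y < V) on D(Y)={1,2,4,5,6} D(V)={1,2,3,5,6}: Y {1,2,4,5,6}->{1,2,4,5}; V {1,2,3,5,6}->{2,3,5,6} => REVISION
Constraint 2 (V != Y) on D(V)={2,3,5,6} D(Y)={1,2,4,5}: no change => not a revision
Constraint 3 (W != V) on D(W)={1,2,3,4,5,6} D(V)={2,3,5,6}: no change => not a revision
Constraint 4 (W < Y) on D(W)={1,2,3,4,5,6} D(Y)={1,2,4,5}: W {1,2,3,4,5,6}->{1,2,3,4}; Y {1,2,4,5}->{2,4,5} => REVISION
Total revisions = 2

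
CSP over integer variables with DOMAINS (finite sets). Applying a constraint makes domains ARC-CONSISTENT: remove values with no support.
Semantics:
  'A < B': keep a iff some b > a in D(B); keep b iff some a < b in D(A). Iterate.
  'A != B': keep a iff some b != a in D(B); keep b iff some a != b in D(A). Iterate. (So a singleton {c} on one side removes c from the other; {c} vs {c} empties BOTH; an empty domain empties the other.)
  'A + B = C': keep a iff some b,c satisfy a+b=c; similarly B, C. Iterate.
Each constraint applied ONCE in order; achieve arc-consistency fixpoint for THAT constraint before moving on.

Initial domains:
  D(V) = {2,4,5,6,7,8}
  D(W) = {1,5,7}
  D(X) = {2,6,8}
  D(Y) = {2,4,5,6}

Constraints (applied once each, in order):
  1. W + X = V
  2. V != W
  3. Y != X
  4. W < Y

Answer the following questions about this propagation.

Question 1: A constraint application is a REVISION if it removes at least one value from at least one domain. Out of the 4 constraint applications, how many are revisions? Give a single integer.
Answer: 1

Derivation:
Constraint 1 (W + X = V) on D(W)={1,5,7} D(X)={2,6,8} D(V)={2,4,5,6,7,8}: W {1,5,7}->{1,5}; X {2,6,8}->{2,6}; V {2,4,5,6,7,8}->{7} => REVISION
Constraint 2 (V != W) on D(V)={7} D(W)={1,5}: no change => not a revision
Constraint 3 (Y != X) on D(Y)={2,4,5,6} D(X)={2,6}: no change => not a revision
Constraint 4 (W < Y) on D(W)={1,5} D(Y)={2,4,5,6}: no change => not a revision
Total revisions = 1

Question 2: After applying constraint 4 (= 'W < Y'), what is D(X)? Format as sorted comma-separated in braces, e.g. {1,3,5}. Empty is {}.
Answer: {2,6}

Derivation:
Constraint 1 (W + X = V) on D(W)={1,5,7} D(X)={2,6,8} D(V)={2,4,5,6,7,8}: W {1,5,7}->{1,5}; X {2,6,8}->{2,6}; V {2,4,5,6,7,8}->{7}
Constraint 2 (V != W) on D(V)={7} D(W)={1,5}: no change
Constraint 3 (Y != X) on D(Y)={2,4,5,6} D(X)={2,6}: no change
Constraint 4 (W < Y) on D(W)={1,5} D(Y)={2,4,5,6}: no change
So after constraint 4: D(X) = {2,6}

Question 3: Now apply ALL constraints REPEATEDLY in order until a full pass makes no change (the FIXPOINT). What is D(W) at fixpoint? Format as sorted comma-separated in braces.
pass 0 (initial): D(W)={1,5,7}
pass 1: V {2,4,5,6,7,8}->{7}; W {1,5,7}->{1,5}; X {2,6,8}->{2,6}
pass 2: no change
Fixpoint after 2 passes: D(W) = {1,5}

Answer: {1,5}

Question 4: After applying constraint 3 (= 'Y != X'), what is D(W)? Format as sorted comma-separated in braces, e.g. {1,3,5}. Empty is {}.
Answer: {1,5}

Derivation:
Constraint 1 (W + X = V) on D(W)={1,5,7} D(X)={2,6,8} D(V)={2,4,5,6,7,8}: W {1,5,7}->{1,5}; X {2,6,8}->{2,6}; V {2,4,5,6,7,8}->{7}
Constraint 2 (V != W) on D(V)={7} D(W)={1,5}: no change
Constraint 3 (Y != X) on D(Y)={2,4,5,6} D(X)={2,6}: no change
So after constraint 3: D(W) = {1,5}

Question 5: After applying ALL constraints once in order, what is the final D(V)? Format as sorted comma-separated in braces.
Answer: {7}

Derivation:
Constraint 1 (W + X = V) on D(W)={1,5,7} D(X)={2,6,8} D(V)={2,4,5,6,7,8}: W {1,5,7}->{1,5}; X {2,6,8}->{2,6}; V {2,4,5,6,7,8}->{7}
Constraint 2 (V != W) on D(V)={7} D(W)={1,5}: no change
Constraint 3 (Y != X) on D(Y)={2,4,5,6} D(X)={2,6}: no change
Constraint 4 (W < Y) on D(W)={1,5} D(Y)={2,4,5,6}: no change
So after all 4 constraints: D(V) = {7}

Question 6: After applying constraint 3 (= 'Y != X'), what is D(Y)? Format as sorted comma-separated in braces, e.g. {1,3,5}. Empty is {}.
Answer: {2,4,5,6}

Derivation:
Constraint 1 (W + X = V) on D(W)={1,5,7} D(X)={2,6,8} D(V)={2,4,5,6,7,8}: W {1,5,7}->{1,5}; X {2,6,8}->{2,6}; V {2,4,5,6,7,8}->{7}
Constraint 2 (V != W) on D(V)={7} D(W)={1,5}: no change
Constraint 3 (Y != X) on D(Y)={2,4,5,6} D(X)={2,6}: no change
So after constraint 3: D(Y) = {2,4,5,6}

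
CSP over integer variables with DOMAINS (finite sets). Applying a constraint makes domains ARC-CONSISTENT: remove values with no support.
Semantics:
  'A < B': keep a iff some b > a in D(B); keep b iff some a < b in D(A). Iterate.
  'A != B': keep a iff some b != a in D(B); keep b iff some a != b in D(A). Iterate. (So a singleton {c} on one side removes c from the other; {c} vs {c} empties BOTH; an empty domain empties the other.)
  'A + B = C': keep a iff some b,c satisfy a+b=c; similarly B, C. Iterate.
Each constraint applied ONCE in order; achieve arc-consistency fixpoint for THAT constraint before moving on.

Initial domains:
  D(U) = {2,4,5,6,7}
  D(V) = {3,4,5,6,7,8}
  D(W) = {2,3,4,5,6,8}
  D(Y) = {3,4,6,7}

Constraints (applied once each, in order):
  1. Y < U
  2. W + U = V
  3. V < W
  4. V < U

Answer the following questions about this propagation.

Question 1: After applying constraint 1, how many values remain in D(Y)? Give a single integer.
Answer: 3

Derivation:
Constraint 1 (Y < U) on D(Y)={3,4,6,7} D(U)={2,4,5,6,7}: Y {3,4,6,7}->{3,4,6}; U {2,4,5,6,7}->{4,5,6,7}
So after constraint 1: D(Y)={3,4,6}, size = 3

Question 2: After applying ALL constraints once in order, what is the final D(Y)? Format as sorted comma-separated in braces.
Constraint 1 (Y < U) on D(Y)={3,4,6,7} D(U)={2,4,5,6,7}: Y {3,4,6,7}->{3,4,6}; U {2,4,5,6,7}->{4,5,6,7}
Constraint 2 (W + U = V) on D(W)={2,3,4,5,6,8} D(U)={4,5,6,7} D(V)={3,4,5,6,7,8}: W {2,3,4,5,6,8}->{2,3,4}; U {4,5,6,7}->{4,5,6}; V {3,4,5,6,7,8}->{6,7,8}
Constraint 3 (V < W) on D(V)={6,7,8} D(W)={2,3,4}: V {6,7,8}->{}; W {2,3,4}->{}
Constraint 4 (V < U) on D(V)={} D(U)={4,5,6}: U {4,5,6}->{}
So after all 4 constraints: D(Y) = {3,4,6}

Answer: {3,4,6}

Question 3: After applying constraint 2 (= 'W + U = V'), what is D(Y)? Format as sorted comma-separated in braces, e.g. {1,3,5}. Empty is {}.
Constraint 1 (Y < U) on D(Y)={3,4,6,7} D(U)={2,4,5,6,7}: Y {3,4,6,7}->{3,4,6}; U {2,4,5,6,7}->{4,5,6,7}
Constraint 2 (W + U = V) on D(W)={2,3,4,5,6,8} D(U)={4,5,6,7} D(V)={3,4,5,6,7,8}: W {2,3,4,5,6,8}->{2,3,4}; U {4,5,6,7}->{4,5,6}; V {3,4,5,6,7,8}->{6,7,8}
So after constraint 2: D(Y) = {3,4,6}

Answer: {3,4,6}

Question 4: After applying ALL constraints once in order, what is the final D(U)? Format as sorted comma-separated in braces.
Answer: {}

Derivation:
Constraint 1 (Y < U) on D(Y)={3,4,6,7} D(U)={2,4,5,6,7}: Y {3,4,6,7}->{3,4,6}; U {2,4,5,6,7}->{4,5,6,7}
Constraint 2 (W + U = V) on D(W)={2,3,4,5,6,8} D(U)={4,5,6,7} D(V)={3,4,5,6,7,8}: W {2,3,4,5,6,8}->{2,3,4}; U {4,5,6,7}->{4,5,6}; V {3,4,5,6,7,8}->{6,7,8}
Constraint 3 (V < W) on D(V)={6,7,8} D(W)={2,3,4}: V {6,7,8}->{}; W {2,3,4}->{}
Constraint 4 (V < U) on D(V)={} D(U)={4,5,6}: U {4,5,6}->{}
So after all 4 constraints: D(U) = {}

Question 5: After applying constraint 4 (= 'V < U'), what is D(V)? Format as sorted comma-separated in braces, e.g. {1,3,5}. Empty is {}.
Answer: {}

Derivation:
Constraint 1 (Y < U) on D(Y)={3,4,6,7} D(U)={2,4,5,6,7}: Y {3,4,6,7}->{3,4,6}; U {2,4,5,6,7}->{4,5,6,7}
Constraint 2 (W + U = V) on D(W)={2,3,4,5,6,8} D(U)={4,5,6,7} D(V)={3,4,5,6,7,8}: W {2,3,4,5,6,8}->{2,3,4}; U {4,5,6,7}->{4,5,6}; V {3,4,5,6,7,8}->{6,7,8}
Constraint 3 (V < W) on D(V)={6,7,8} D(W)={2,3,4}: V {6,7,8}->{}; W {2,3,4}->{}
Constraint 4 (V < U) on D(V)={} D(U)={4,5,6}: U {4,5,6}->{}
So after constraint 4: D(V) = {}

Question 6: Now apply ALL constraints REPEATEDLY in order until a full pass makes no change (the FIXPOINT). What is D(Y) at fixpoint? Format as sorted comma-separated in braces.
Answer: {}

Derivation:
pass 0 (initial): D(Y)={3,4,6,7}
pass 1: U {2,4,5,6,7}->{}; V {3,4,5,6,7,8}->{}; W {2,3,4,5,6,8}->{}; Y {3,4,6,7}->{3,4,6}
pass 2: Y {3,4,6}->{}
pass 3: no change
Fixpoint after 3 passes: D(Y) = {}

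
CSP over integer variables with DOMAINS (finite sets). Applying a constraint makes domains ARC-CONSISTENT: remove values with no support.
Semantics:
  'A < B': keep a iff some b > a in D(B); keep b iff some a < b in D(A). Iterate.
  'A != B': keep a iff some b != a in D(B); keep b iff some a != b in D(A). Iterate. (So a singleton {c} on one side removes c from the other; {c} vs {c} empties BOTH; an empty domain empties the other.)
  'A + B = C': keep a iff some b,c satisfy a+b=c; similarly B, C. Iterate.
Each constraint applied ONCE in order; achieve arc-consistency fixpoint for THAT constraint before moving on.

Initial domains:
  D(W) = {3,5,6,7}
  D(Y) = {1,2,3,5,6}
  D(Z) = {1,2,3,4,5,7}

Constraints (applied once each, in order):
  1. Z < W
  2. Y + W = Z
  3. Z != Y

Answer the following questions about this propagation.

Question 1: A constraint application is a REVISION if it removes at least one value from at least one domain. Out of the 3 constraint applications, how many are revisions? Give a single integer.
Answer: 2

Derivation:
Constraint 1 (Z < W) on D(Z)={1,2,3,4,5,7} D(W)={3,5,6,7}: Z {1,2,3,4,5,7}->{1,2,3,4,5} => REVISION
Constraint 2 (Y + W = Z) on D(Y)={1,2,3,5,6} D(W)={3,5,6,7} D(Z)={1,2,3,4,5}: Y {1,2,3,5,6}->{1,2}; W {3,5,6,7}->{3}; Z {1,2,3,4,5}->{4,5} => REVISION
Constraint 3 (Z != Y) on D(Z)={4,5} D(Y)={1,2}: no change => not a revision
Total revisions = 2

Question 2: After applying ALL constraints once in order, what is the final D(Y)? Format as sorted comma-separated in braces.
Answer: {1,2}

Derivation:
Constraint 1 (Z < W) on D(Z)={1,2,3,4,5,7} D(W)={3,5,6,7}: Z {1,2,3,4,5,7}->{1,2,3,4,5}
Constraint 2 (Y + W = Z) on D(Y)={1,2,3,5,6} D(W)={3,5,6,7} D(Z)={1,2,3,4,5}: Y {1,2,3,5,6}->{1,2}; W {3,5,6,7}->{3}; Z {1,2,3,4,5}->{4,5}
Constraint 3 (Z != Y) on D(Z)={4,5} D(Y)={1,2}: no change
So after all 3 constraints: D(Y) = {1,2}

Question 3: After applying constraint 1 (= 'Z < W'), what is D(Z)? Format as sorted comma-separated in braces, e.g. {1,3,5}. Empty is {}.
Answer: {1,2,3,4,5}

Derivation:
Constraint 1 (Z < W) on D(Z)={1,2,3,4,5,7} D(W)={3,5,6,7}: Z {1,2,3,4,5,7}->{1,2,3,4,5}
So after constraint 1: D(Z) = {1,2,3,4,5}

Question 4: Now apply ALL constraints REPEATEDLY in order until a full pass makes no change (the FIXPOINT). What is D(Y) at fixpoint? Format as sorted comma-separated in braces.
pass 0 (initial): D(Y)={1,2,3,5,6}
pass 1: W {3,5,6,7}->{3}; Y {1,2,3,5,6}->{1,2}; Z {1,2,3,4,5,7}->{4,5}
pass 2: W {3}->{}; Y {1,2}->{}; Z {4,5}->{}
pass 3: no change
Fixpoint after 3 passes: D(Y) = {}

Answer: {}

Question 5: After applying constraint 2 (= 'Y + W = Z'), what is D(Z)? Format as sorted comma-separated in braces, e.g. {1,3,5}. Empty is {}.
Answer: {4,5}

Derivation:
Constraint 1 (Z < W) on D(Z)={1,2,3,4,5,7} D(W)={3,5,6,7}: Z {1,2,3,4,5,7}->{1,2,3,4,5}
Constraint 2 (Y + W = Z) on D(Y)={1,2,3,5,6} D(W)={3,5,6,7} D(Z)={1,2,3,4,5}: Y {1,2,3,5,6}->{1,2}; W {3,5,6,7}->{3}; Z {1,2,3,4,5}->{4,5}
So after constraint 2: D(Z) = {4,5}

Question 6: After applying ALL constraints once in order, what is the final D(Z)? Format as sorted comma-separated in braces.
Answer: {4,5}

Derivation:
Constraint 1 (Z < W) on D(Z)={1,2,3,4,5,7} D(W)={3,5,6,7}: Z {1,2,3,4,5,7}->{1,2,3,4,5}
Constraint 2 (Y + W = Z) on D(Y)={1,2,3,5,6} D(W)={3,5,6,7} D(Z)={1,2,3,4,5}: Y {1,2,3,5,6}->{1,2}; W {3,5,6,7}->{3}; Z {1,2,3,4,5}->{4,5}
Constraint 3 (Z != Y) on D(Z)={4,5} D(Y)={1,2}: no change
So after all 3 constraints: D(Z) = {4,5}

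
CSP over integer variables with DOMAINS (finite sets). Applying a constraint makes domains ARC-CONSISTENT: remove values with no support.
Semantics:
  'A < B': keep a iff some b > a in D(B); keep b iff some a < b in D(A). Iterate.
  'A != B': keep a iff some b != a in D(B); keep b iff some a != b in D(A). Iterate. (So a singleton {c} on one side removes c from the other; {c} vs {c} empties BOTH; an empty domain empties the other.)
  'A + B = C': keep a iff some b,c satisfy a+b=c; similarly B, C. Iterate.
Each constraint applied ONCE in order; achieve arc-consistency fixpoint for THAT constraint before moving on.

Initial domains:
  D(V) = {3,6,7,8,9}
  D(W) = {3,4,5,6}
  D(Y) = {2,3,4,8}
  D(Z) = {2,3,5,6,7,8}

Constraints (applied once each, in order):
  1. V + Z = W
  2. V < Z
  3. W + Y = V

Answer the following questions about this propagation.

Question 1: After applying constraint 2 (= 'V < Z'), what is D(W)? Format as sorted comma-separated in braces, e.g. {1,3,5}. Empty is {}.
Constraint 1 (V + Z = W) on D(V)={3,6,7,8,9} D(Z)={2,3,5,6,7,8} D(W)={3,4,5,6}: V {3,6,7,8,9}->{3}; Z {2,3,5,6,7,8}->{2,3}; W {3,4,5,6}->{5,6}
Constraint 2 (V < Z) on D(V)={3} D(Z)={2,3}: V {3}->{}; Z {2,3}->{}
So after constraint 2: D(W) = {5,6}

Answer: {5,6}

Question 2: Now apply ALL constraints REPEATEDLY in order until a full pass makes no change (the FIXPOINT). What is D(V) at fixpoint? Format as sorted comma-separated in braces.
pass 0 (initial): D(V)={3,6,7,8,9}
pass 1: V {3,6,7,8,9}->{}; W {3,4,5,6}->{}; Y {2,3,4,8}->{}; Z {2,3,5,6,7,8}->{}
pass 2: no change
Fixpoint after 2 passes: D(V) = {}

Answer: {}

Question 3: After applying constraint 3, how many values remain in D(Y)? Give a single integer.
Answer: 0

Derivation:
Constraint 1 (V + Z = W) on D(V)={3,6,7,8,9} D(Z)={2,3,5,6,7,8} D(W)={3,4,5,6}: V {3,6,7,8,9}->{3}; Z {2,3,5,6,7,8}->{2,3}; W {3,4,5,6}->{5,6}
Constraint 2 (V < Z) on D(V)={3} D(Z)={2,3}: V {3}->{}; Z {2,3}->{}
Constraint 3 (W + Y = V) on D(W)={5,6} D(Y)={2,3,4,8} D(V)={}: W {5,6}->{}; Y {2,3,4,8}->{}
So after constraint 3: D(Y)={}, size = 0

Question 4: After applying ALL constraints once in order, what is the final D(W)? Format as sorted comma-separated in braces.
Answer: {}

Derivation:
Constraint 1 (V + Z = W) on D(V)={3,6,7,8,9} D(Z)={2,3,5,6,7,8} D(W)={3,4,5,6}: V {3,6,7,8,9}->{3}; Z {2,3,5,6,7,8}->{2,3}; W {3,4,5,6}->{5,6}
Constraint 2 (V < Z) on D(V)={3} D(Z)={2,3}: V {3}->{}; Z {2,3}->{}
Constraint 3 (W + Y = V) on D(W)={5,6} D(Y)={2,3,4,8} D(V)={}: W {5,6}->{}; Y {2,3,4,8}->{}
So after all 3 constraints: D(W) = {}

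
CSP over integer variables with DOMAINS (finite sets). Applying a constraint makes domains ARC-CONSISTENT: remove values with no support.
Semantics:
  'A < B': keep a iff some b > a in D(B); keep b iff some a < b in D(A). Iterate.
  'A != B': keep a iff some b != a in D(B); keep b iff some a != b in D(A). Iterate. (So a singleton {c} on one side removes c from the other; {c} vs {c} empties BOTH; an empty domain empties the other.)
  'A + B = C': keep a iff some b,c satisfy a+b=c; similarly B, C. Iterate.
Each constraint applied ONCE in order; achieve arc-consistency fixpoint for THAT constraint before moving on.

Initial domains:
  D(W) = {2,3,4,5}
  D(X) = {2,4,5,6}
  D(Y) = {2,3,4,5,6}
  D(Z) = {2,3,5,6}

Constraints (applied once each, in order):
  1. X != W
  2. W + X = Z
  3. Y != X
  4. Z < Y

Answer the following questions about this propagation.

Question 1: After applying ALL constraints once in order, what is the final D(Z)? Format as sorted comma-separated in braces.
Answer: {5}

Derivation:
Constraint 1 (X != W) on D(X)={2,4,5,6} D(W)={2,3,4,5}: no change
Constraint 2 (W + X = Z) on D(W)={2,3,4,5} D(X)={2,4,5,6} D(Z)={2,3,5,6}: W {2,3,4,5}->{2,3,4}; X {2,4,5,6}->{2,4}; Z {2,3,5,6}->{5,6}
Constraint 3 (Y != X) on D(Y)={2,3,4,5,6} D(X)={2,4}: no change
Constraint 4 (Z < Y) on D(Z)={5,6} D(Y)={2,3,4,5,6}: Z {5,6}->{5}; Y {2,3,4,5,6}->{6}
So after all 4 constraints: D(Z) = {5}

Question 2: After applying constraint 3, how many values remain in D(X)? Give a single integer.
Constraint 1 (X != W) on D(X)={2,4,5,6} D(W)={2,3,4,5}: no change
Constraint 2 (W + X = Z) on D(W)={2,3,4,5} D(X)={2,4,5,6} D(Z)={2,3,5,6}: W {2,3,4,5}->{2,3,4}; X {2,4,5,6}->{2,4}; Z {2,3,5,6}->{5,6}
Constraint 3 (Y != X) on D(Y)={2,3,4,5,6} D(X)={2,4}: no change
So after constraint 3: D(X)={2,4}, size = 2

Answer: 2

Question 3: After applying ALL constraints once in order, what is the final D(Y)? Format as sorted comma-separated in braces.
Answer: {6}

Derivation:
Constraint 1 (X != W) on D(X)={2,4,5,6} D(W)={2,3,4,5}: no change
Constraint 2 (W + X = Z) on D(W)={2,3,4,5} D(X)={2,4,5,6} D(Z)={2,3,5,6}: W {2,3,4,5}->{2,3,4}; X {2,4,5,6}->{2,4}; Z {2,3,5,6}->{5,6}
Constraint 3 (Y != X) on D(Y)={2,3,4,5,6} D(X)={2,4}: no change
Constraint 4 (Z < Y) on D(Z)={5,6} D(Y)={2,3,4,5,6}: Z {5,6}->{5}; Y {2,3,4,5,6}->{6}
So after all 4 constraints: D(Y) = {6}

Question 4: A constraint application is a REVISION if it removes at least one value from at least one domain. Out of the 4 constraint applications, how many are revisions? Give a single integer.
Constraint 1 (X != W) on D(X)={2,4,5,6} D(W)={2,3,4,5}: no change => not a revision
Constraint 2 (W + X = Z) on D(W)={2,3,4,5} D(X)={2,4,5,6} D(Z)={2,3,5,6}: W {2,3,4,5}->{2,3,4}; X {2,4,5,6}->{2,4}; Z {2,3,5,6}->{5,6} => REVISION
Constraint 3 (Y != X) on D(Y)={2,3,4,5,6} D(X)={2,4}: no change => not a revision
Constraint 4 (Z < Y) on D(Z)={5,6} D(Y)={2,3,4,5,6}: Z {5,6}->{5}; Y {2,3,4,5,6}->{6} => REVISION
Total revisions = 2

Answer: 2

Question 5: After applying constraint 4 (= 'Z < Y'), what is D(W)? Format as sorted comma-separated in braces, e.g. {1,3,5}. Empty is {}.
Answer: {2,3,4}

Derivation:
Constraint 1 (X != W) on D(X)={2,4,5,6} D(W)={2,3,4,5}: no change
Constraint 2 (W + X = Z) on D(W)={2,3,4,5} D(X)={2,4,5,6} D(Z)={2,3,5,6}: W {2,3,4,5}->{2,3,4}; X {2,4,5,6}->{2,4}; Z {2,3,5,6}->{5,6}
Constraint 3 (Y != X) on D(Y)={2,3,4,5,6} D(X)={2,4}: no change
Constraint 4 (Z < Y) on D(Z)={5,6} D(Y)={2,3,4,5,6}: Z {5,6}->{5}; Y {2,3,4,5,6}->{6}
So after constraint 4: D(W) = {2,3,4}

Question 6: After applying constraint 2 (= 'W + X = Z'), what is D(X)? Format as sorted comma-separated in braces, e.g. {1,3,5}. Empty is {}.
Answer: {2,4}

Derivation:
Constraint 1 (X != W) on D(X)={2,4,5,6} D(W)={2,3,4,5}: no change
Constraint 2 (W + X = Z) on D(W)={2,3,4,5} D(X)={2,4,5,6} D(Z)={2,3,5,6}: W {2,3,4,5}->{2,3,4}; X {2,4,5,6}->{2,4}; Z {2,3,5,6}->{5,6}
So after constraint 2: D(X) = {2,4}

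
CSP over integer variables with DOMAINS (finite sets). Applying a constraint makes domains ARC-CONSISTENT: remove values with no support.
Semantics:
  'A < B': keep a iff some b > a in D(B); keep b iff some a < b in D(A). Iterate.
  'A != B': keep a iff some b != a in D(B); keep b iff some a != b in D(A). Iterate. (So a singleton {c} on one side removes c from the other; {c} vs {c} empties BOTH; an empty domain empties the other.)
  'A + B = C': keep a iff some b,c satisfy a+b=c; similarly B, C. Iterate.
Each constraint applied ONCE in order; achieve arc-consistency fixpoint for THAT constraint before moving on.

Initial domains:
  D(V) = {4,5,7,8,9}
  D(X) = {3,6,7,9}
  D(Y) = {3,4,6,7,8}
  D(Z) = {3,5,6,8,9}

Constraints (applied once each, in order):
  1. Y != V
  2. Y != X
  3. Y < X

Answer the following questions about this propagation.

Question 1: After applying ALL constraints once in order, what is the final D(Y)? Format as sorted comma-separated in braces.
Constraint 1 (Y != V) on D(Y)={3,4,6,7,8} D(V)={4,5,7,8,9}: no change
Constraint 2 (Y != X) on D(Y)={3,4,6,7,8} D(X)={3,6,7,9}: no change
Constraint 3 (Y < X) on D(Y)={3,4,6,7,8} D(X)={3,6,7,9}: X {3,6,7,9}->{6,7,9}
So after all 3 constraints: D(Y) = {3,4,6,7,8}

Answer: {3,4,6,7,8}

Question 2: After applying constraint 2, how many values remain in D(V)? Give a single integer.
Constraint 1 (Y != V) on D(Y)={3,4,6,7,8} D(V)={4,5,7,8,9}: no change
Constraint 2 (Y != X) on D(Y)={3,4,6,7,8} D(X)={3,6,7,9}: no change
So after constraint 2: D(V)={4,5,7,8,9}, size = 5

Answer: 5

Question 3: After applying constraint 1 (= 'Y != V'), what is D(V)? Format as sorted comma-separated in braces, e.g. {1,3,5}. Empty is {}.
Answer: {4,5,7,8,9}

Derivation:
Constraint 1 (Y != V) on D(Y)={3,4,6,7,8} D(V)={4,5,7,8,9}: no change
So after constraint 1: D(V) = {4,5,7,8,9}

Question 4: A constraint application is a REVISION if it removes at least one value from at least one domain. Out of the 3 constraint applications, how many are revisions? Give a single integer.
Constraint 1 (Y != V) on D(Y)={3,4,6,7,8} D(V)={4,5,7,8,9}: no change => not a revision
Constraint 2 (Y != X) on D(Y)={3,4,6,7,8} D(X)={3,6,7,9}: no change => not a revision
Constraint 3 (Y < X) on D(Y)={3,4,6,7,8} D(X)={3,6,7,9}: X {3,6,7,9}->{6,7,9} => REVISION
Total revisions = 1

Answer: 1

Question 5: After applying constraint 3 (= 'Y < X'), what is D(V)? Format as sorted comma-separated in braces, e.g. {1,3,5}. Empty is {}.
Answer: {4,5,7,8,9}

Derivation:
Constraint 1 (Y != V) on D(Y)={3,4,6,7,8} D(V)={4,5,7,8,9}: no change
Constraint 2 (Y != X) on D(Y)={3,4,6,7,8} D(X)={3,6,7,9}: no change
Constraint 3 (Y < X) on D(Y)={3,4,6,7,8} D(X)={3,6,7,9}: X {3,6,7,9}->{6,7,9}
So after constraint 3: D(V) = {4,5,7,8,9}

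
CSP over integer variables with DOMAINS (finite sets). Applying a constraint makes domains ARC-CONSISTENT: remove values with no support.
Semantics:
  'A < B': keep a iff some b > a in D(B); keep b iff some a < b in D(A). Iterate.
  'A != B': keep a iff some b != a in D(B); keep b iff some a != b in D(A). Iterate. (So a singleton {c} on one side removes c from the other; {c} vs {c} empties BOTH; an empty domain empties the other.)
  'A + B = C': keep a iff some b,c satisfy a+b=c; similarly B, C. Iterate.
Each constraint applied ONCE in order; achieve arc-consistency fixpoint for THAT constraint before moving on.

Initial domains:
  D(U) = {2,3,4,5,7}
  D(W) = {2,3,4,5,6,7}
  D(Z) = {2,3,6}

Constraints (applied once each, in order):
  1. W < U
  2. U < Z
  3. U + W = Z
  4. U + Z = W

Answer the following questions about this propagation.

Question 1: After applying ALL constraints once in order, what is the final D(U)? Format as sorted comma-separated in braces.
Answer: {}

Derivation:
Constraint 1 (W < U) on D(W)={2,3,4,5,6,7} D(U)={2,3,4,5,7}: W {2,3,4,5,6,7}->{2,3,4,5,6}; U {2,3,4,5,7}->{3,4,5,7}
Constraint 2 (U < Z) on D(U)={3,4,5,7} D(Z)={2,3,6}: U {3,4,5,7}->{3,4,5}; Z {2,3,6}->{6}
Constraint 3 (U + W = Z) on D(U)={3,4,5} D(W)={2,3,4,5,6} D(Z)={6}: U {3,4,5}->{3,4}; W {2,3,4,5,6}->{2,3}
Constraint 4 (U + Z = W) on D(U)={3,4} D(Z)={6} D(W)={2,3}: U {3,4}->{}; Z {6}->{}; W {2,3}->{}
So after all 4 constraints: D(U) = {}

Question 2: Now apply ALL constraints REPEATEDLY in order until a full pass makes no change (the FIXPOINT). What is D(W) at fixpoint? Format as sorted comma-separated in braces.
pass 0 (initial): D(W)={2,3,4,5,6,7}
pass 1: U {2,3,4,5,7}->{}; W {2,3,4,5,6,7}->{}; Z {2,3,6}->{}
pass 2: no change
Fixpoint after 2 passes: D(W) = {}

Answer: {}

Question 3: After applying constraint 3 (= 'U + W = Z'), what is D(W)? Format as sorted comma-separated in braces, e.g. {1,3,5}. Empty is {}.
Answer: {2,3}

Derivation:
Constraint 1 (W < U) on D(W)={2,3,4,5,6,7} D(U)={2,3,4,5,7}: W {2,3,4,5,6,7}->{2,3,4,5,6}; U {2,3,4,5,7}->{3,4,5,7}
Constraint 2 (U < Z) on D(U)={3,4,5,7} D(Z)={2,3,6}: U {3,4,5,7}->{3,4,5}; Z {2,3,6}->{6}
Constraint 3 (U + W = Z) on D(U)={3,4,5} D(W)={2,3,4,5,6} D(Z)={6}: U {3,4,5}->{3,4}; W {2,3,4,5,6}->{2,3}
So after constraint 3: D(W) = {2,3}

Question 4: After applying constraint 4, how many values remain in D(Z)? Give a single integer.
Answer: 0

Derivation:
Constraint 1 (W < U) on D(W)={2,3,4,5,6,7} D(U)={2,3,4,5,7}: W {2,3,4,5,6,7}->{2,3,4,5,6}; U {2,3,4,5,7}->{3,4,5,7}
Constraint 2 (U < Z) on D(U)={3,4,5,7} D(Z)={2,3,6}: U {3,4,5,7}->{3,4,5}; Z {2,3,6}->{6}
Constraint 3 (U + W = Z) on D(U)={3,4,5} D(W)={2,3,4,5,6} D(Z)={6}: U {3,4,5}->{3,4}; W {2,3,4,5,6}->{2,3}
Constraint 4 (U + Z = W) on D(U)={3,4} D(Z)={6} D(W)={2,3}: U {3,4}->{}; Z {6}->{}; W {2,3}->{}
So after constraint 4: D(Z)={}, size = 0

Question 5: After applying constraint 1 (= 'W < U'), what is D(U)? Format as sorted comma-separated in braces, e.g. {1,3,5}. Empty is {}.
Answer: {3,4,5,7}

Derivation:
Constraint 1 (W < U) on D(W)={2,3,4,5,6,7} D(U)={2,3,4,5,7}: W {2,3,4,5,6,7}->{2,3,4,5,6}; U {2,3,4,5,7}->{3,4,5,7}
So after constraint 1: D(U) = {3,4,5,7}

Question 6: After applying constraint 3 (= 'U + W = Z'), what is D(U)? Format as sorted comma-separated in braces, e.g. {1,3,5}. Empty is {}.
Answer: {3,4}

Derivation:
Constraint 1 (W < U) on D(W)={2,3,4,5,6,7} D(U)={2,3,4,5,7}: W {2,3,4,5,6,7}->{2,3,4,5,6}; U {2,3,4,5,7}->{3,4,5,7}
Constraint 2 (U < Z) on D(U)={3,4,5,7} D(Z)={2,3,6}: U {3,4,5,7}->{3,4,5}; Z {2,3,6}->{6}
Constraint 3 (U + W = Z) on D(U)={3,4,5} D(W)={2,3,4,5,6} D(Z)={6}: U {3,4,5}->{3,4}; W {2,3,4,5,6}->{2,3}
So after constraint 3: D(U) = {3,4}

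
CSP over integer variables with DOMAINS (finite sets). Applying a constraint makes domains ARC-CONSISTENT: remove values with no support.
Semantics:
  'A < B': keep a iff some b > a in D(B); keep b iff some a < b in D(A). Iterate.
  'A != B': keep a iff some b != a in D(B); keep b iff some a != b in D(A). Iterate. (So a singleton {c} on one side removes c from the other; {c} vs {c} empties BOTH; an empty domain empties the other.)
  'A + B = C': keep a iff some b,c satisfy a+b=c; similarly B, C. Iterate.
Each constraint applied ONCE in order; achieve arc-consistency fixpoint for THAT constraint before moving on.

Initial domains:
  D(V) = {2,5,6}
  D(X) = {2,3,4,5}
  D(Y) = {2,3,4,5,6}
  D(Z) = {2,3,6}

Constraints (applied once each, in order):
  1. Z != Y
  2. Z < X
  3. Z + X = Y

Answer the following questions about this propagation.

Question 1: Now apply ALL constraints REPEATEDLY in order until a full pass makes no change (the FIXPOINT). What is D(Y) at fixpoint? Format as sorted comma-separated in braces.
Answer: {5,6}

Derivation:
pass 0 (initial): D(Y)={2,3,4,5,6}
pass 1: X {2,3,4,5}->{3,4}; Y {2,3,4,5,6}->{5,6}; Z {2,3,6}->{2,3}
pass 2: no change
Fixpoint after 2 passes: D(Y) = {5,6}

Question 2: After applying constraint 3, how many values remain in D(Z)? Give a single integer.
Constraint 1 (Z != Y) on D(Z)={2,3,6} D(Y)={2,3,4,5,6}: no change
Constraint 2 (Z < X) on D(Z)={2,3,6} D(X)={2,3,4,5}: Z {2,3,6}->{2,3}; X {2,3,4,5}->{3,4,5}
Constraint 3 (Z + X = Y) on D(Z)={2,3} D(X)={3,4,5} D(Y)={2,3,4,5,6}: X {3,4,5}->{3,4}; Y {2,3,4,5,6}->{5,6}
So after constraint 3: D(Z)={2,3}, size = 2

Answer: 2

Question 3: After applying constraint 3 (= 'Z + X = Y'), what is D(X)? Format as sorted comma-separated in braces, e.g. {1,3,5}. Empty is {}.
Answer: {3,4}

Derivation:
Constraint 1 (Z != Y) on D(Z)={2,3,6} D(Y)={2,3,4,5,6}: no change
Constraint 2 (Z < X) on D(Z)={2,3,6} D(X)={2,3,4,5}: Z {2,3,6}->{2,3}; X {2,3,4,5}->{3,4,5}
Constraint 3 (Z + X = Y) on D(Z)={2,3} D(X)={3,4,5} D(Y)={2,3,4,5,6}: X {3,4,5}->{3,4}; Y {2,3,4,5,6}->{5,6}
So after constraint 3: D(X) = {3,4}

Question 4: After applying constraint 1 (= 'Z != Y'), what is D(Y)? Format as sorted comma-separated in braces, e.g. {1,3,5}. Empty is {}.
Answer: {2,3,4,5,6}

Derivation:
Constraint 1 (Z != Y) on D(Z)={2,3,6} D(Y)={2,3,4,5,6}: no change
So after constraint 1: D(Y) = {2,3,4,5,6}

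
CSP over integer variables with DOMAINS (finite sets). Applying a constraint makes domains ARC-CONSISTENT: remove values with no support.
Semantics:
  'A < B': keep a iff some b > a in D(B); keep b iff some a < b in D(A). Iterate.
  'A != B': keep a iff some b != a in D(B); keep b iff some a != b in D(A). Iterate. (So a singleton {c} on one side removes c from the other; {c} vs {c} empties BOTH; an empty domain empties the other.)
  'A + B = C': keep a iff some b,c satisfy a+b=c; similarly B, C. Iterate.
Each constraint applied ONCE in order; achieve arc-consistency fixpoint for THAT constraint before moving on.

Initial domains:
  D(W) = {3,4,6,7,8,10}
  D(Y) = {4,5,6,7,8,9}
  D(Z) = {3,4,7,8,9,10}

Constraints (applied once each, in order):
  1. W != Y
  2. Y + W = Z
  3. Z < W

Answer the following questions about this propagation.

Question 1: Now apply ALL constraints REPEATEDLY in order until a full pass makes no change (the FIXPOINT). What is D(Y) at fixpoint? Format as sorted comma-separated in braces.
pass 0 (initial): D(Y)={4,5,6,7,8,9}
pass 1: W {3,4,6,7,8,10}->{}; Y {4,5,6,7,8,9}->{4,5,6,7}; Z {3,4,7,8,9,10}->{}
pass 2: Y {4,5,6,7}->{}
pass 3: no change
Fixpoint after 3 passes: D(Y) = {}

Answer: {}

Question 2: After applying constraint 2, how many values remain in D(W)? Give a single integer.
Answer: 3

Derivation:
Constraint 1 (W != Y) on D(W)={3,4,6,7,8,10} D(Y)={4,5,6,7,8,9}: no change
Constraint 2 (Y + W = Z) on D(Y)={4,5,6,7,8,9} D(W)={3,4,6,7,8,10} D(Z)={3,4,7,8,9,10}: Y {4,5,6,7,8,9}->{4,5,6,7}; W {3,4,6,7,8,10}->{3,4,6}; Z {3,4,7,8,9,10}->{7,8,9,10}
So after constraint 2: D(W)={3,4,6}, size = 3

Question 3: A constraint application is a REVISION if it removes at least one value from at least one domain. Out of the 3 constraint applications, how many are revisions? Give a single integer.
Constraint 1 (W != Y) on D(W)={3,4,6,7,8,10} D(Y)={4,5,6,7,8,9}: no change => not a revision
Constraint 2 (Y + W = Z) on D(Y)={4,5,6,7,8,9} D(W)={3,4,6,7,8,10} D(Z)={3,4,7,8,9,10}: Y {4,5,6,7,8,9}->{4,5,6,7}; W {3,4,6,7,8,10}->{3,4,6}; Z {3,4,7,8,9,10}->{7,8,9,10} => REVISION
Constraint 3 (Z < W) on D(Z)={7,8,9,10} D(W)={3,4,6}: Z {7,8,9,10}->{}; W {3,4,6}->{} => REVISION
Total revisions = 2

Answer: 2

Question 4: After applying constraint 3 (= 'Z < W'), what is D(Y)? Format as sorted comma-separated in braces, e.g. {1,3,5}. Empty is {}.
Answer: {4,5,6,7}

Derivation:
Constraint 1 (W != Y) on D(W)={3,4,6,7,8,10} D(Y)={4,5,6,7,8,9}: no change
Constraint 2 (Y + W = Z) on D(Y)={4,5,6,7,8,9} D(W)={3,4,6,7,8,10} D(Z)={3,4,7,8,9,10}: Y {4,5,6,7,8,9}->{4,5,6,7}; W {3,4,6,7,8,10}->{3,4,6}; Z {3,4,7,8,9,10}->{7,8,9,10}
Constraint 3 (Z < W) on D(Z)={7,8,9,10} D(W)={3,4,6}: Z {7,8,9,10}->{}; W {3,4,6}->{}
So after constraint 3: D(Y) = {4,5,6,7}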